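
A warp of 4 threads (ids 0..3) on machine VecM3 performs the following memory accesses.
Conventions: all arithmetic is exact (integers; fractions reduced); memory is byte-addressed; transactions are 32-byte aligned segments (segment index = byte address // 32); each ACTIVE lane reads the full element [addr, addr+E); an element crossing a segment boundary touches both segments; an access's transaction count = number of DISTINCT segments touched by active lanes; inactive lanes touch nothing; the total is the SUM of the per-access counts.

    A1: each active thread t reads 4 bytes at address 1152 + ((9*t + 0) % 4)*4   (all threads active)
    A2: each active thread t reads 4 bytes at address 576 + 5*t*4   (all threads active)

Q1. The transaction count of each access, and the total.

A1: 1 transaction
A2: 2 transactions

Answer: 1,2; total 3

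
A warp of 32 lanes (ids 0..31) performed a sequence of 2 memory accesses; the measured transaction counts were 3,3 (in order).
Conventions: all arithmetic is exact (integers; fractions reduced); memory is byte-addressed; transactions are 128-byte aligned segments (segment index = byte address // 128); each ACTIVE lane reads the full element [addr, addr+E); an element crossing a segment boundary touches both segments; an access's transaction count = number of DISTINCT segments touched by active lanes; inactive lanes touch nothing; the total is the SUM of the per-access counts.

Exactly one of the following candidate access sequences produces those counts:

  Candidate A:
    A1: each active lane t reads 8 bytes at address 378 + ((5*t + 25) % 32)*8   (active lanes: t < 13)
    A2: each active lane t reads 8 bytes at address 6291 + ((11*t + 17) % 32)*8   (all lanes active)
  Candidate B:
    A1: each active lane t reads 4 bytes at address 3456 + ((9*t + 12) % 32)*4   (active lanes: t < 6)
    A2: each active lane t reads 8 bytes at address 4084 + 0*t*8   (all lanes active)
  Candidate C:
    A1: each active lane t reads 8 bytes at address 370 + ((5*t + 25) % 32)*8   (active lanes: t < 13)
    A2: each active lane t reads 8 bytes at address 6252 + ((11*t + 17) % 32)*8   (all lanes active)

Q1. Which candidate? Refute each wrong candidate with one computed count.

A: A1 gives 2 transactions, not 3
B: A1 gives 1 transaction, not 3
C: all counts match (3,3)

Answer: C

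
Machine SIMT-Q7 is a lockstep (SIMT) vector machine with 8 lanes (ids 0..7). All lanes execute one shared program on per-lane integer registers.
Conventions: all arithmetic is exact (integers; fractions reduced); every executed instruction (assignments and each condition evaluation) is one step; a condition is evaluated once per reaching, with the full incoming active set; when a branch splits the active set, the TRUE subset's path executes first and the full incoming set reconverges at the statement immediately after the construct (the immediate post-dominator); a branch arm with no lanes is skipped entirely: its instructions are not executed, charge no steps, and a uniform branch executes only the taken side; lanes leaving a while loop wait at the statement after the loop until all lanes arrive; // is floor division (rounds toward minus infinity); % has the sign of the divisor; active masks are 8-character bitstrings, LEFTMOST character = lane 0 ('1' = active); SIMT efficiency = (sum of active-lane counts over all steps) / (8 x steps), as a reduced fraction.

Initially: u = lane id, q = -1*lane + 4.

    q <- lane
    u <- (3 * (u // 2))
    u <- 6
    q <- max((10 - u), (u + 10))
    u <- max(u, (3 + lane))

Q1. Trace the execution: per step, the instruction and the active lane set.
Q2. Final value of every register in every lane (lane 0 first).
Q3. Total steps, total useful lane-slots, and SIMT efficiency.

step 0: q <- lane                    11111111
step 1: u <- (3 * (u // 2))          11111111
step 2: u <- 6                       11111111
step 3: q <- max((10 - u), (u + 10)) 11111111
step 4: u <- max(u, (3 + lane))      11111111

Answer: 5 steps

u: 6,6,6,6,7,8,9,10
q: 16,16,16,16,16,16,16,16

steps = 5; useful = 40; efficiency = 40/40 = 1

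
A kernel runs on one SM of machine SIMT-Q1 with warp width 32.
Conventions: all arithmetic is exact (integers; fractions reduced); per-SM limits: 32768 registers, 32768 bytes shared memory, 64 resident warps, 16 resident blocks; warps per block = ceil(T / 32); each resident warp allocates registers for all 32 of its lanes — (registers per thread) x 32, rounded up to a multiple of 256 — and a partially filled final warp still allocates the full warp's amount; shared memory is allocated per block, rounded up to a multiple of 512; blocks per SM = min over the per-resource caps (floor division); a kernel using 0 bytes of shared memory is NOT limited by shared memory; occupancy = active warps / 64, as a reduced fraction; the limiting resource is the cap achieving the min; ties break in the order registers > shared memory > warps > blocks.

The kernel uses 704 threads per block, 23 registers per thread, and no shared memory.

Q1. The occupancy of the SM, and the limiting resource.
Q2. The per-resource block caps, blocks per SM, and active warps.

Answer: occupancy 11/32, limited by registers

registers: 1 block
shared memory: no limit (kernel uses none)
warps: 2 blocks
blocks: 16 blocks

Answer: 1 block, 22 active warps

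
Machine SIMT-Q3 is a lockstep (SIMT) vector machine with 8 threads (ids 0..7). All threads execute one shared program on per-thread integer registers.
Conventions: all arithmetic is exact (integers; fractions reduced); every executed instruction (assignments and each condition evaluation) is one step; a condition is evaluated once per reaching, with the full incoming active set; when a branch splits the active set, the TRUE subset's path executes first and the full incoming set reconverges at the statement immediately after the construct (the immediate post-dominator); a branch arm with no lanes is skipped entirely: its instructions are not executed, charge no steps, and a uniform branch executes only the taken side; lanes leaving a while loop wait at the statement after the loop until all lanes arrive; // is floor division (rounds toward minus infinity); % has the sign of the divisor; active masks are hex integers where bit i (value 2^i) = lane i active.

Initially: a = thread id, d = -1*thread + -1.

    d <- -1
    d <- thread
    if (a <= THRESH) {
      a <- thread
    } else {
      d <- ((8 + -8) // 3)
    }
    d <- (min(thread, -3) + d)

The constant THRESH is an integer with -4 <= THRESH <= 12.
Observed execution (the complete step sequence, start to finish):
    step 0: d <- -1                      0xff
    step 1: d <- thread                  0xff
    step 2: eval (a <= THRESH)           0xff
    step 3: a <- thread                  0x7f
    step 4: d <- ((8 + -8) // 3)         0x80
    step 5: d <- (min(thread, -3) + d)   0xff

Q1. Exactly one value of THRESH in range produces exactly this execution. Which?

Answer: THRESH = 6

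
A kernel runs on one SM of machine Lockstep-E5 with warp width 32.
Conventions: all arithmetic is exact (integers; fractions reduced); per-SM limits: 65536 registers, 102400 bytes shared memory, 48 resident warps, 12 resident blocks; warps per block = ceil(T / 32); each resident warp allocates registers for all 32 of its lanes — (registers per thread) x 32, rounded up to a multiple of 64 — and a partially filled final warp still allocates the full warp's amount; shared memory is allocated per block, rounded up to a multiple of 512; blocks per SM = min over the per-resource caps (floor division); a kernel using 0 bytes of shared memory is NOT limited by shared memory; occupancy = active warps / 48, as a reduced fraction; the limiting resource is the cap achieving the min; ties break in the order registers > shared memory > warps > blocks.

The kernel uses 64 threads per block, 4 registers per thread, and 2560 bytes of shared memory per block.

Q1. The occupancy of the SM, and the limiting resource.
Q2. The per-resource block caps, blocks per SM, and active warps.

Answer: occupancy 1/2, limited by blocks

registers: 256 blocks
shared memory: 40 blocks
warps: 24 blocks
blocks: 12 blocks

Answer: 12 blocks, 24 active warps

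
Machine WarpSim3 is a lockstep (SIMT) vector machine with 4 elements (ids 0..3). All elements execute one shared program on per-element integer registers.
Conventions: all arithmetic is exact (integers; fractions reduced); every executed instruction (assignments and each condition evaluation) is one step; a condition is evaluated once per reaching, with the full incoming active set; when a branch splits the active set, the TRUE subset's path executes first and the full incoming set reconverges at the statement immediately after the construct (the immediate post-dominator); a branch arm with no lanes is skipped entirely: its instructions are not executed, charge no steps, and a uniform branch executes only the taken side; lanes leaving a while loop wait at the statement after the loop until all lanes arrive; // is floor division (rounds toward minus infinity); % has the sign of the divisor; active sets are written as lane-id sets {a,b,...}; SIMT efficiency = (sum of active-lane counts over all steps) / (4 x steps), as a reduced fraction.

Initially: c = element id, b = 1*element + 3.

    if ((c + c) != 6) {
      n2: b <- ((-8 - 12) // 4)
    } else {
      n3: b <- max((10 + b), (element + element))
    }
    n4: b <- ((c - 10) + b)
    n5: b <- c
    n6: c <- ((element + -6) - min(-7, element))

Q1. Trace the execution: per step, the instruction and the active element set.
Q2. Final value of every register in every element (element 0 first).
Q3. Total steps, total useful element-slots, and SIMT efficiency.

step 0: eval ((c + c) != 6)          {0,1,2,3}
step 1: b <- ((-8 - 12) // 4)        {0,1,2}
step 2: b <- max((10 + b), (element + element)) {3}
step 3: b <- ((c - 10) + b)          {0,1,2,3}
step 4: b <- c                       {0,1,2,3}
step 5: c <- ((element + -6) - min(-7, element)) {0,1,2,3}

Answer: 6 steps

c: 1,2,3,4
b: 0,1,2,3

steps = 6; useful = 20; efficiency = 20/24 = 5/6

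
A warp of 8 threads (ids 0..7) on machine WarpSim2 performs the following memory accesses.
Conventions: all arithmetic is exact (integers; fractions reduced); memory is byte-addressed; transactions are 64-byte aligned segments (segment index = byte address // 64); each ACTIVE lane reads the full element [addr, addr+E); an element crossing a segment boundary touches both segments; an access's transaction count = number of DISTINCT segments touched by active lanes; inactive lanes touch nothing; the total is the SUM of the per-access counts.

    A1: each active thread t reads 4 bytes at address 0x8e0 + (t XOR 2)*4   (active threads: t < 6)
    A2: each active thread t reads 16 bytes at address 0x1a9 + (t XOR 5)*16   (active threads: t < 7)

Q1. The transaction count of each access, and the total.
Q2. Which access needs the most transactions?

A1: 1 transaction
A2: 3 transactions

Answer: 1,3; total 4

Answer: A2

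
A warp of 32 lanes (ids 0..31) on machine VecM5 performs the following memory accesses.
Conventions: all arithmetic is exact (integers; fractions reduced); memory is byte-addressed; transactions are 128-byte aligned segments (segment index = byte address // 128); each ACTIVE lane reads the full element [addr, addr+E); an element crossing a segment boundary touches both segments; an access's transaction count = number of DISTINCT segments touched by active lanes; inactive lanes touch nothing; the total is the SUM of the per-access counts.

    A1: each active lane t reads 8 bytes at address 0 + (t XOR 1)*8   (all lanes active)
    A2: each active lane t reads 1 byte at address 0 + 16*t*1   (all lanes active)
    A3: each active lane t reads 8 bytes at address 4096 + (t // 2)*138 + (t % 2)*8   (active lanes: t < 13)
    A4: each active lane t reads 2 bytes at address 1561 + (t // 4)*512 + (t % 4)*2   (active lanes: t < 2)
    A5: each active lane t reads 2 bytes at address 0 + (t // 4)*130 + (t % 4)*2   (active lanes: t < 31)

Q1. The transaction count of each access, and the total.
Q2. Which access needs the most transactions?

A1: 2 transactions
A2: 4 transactions
A3: 7 transactions
A4: 1 transaction
A5: 8 transactions

Answer: 2,4,7,1,8; total 22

Answer: A5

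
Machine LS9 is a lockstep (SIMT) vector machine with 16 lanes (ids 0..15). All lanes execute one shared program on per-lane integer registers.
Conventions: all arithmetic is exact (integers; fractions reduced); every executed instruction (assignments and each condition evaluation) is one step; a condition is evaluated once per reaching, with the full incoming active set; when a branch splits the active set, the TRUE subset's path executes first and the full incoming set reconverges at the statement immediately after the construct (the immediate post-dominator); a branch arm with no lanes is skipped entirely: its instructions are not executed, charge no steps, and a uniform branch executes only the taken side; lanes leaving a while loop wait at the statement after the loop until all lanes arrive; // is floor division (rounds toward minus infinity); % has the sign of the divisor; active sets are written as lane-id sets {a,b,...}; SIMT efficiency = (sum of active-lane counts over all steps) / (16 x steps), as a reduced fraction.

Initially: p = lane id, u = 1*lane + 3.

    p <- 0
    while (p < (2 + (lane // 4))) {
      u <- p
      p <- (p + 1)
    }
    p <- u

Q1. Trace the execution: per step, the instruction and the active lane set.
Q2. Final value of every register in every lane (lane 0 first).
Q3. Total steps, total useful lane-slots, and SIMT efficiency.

step 0: p <- 0                       {0,1,2,3,4,5,6,7,8,9,10,11,12,13,14,15}
step 1: eval (p < (2 + (lane // 4))) {0,1,2,3,4,5,6,7,8,9,10,11,12,13,14,15}
step 2: u <- p                       {0,1,2,3,4,5,6,7,8,9,10,11,12,13,14,15}
step 3: p <- (p + 1)                 {0,1,2,3,4,5,6,7,8,9,10,11,12,13,14,15}
step 4: eval (p < (2 + (lane // 4))) {0,1,2,3,4,5,6,7,8,9,10,11,12,13,14,15}
step 5: u <- p                       {0,1,2,3,4,5,6,7,8,9,10,11,12,13,14,15}
step 6: p <- (p + 1)                 {0,1,2,3,4,5,6,7,8,9,10,11,12,13,14,15}
step 7: eval (p < (2 + (lane // 4))) {0,1,2,3,4,5,6,7,8,9,10,11,12,13,14,15}
step 8: u <- p                       {4,5,6,7,8,9,10,11,12,13,14,15}
step 9: p <- (p + 1)                 {4,5,6,7,8,9,10,11,12,13,14,15}
step 10: eval (p < (2 + (lane // 4))) {4,5,6,7,8,9,10,11,12,13,14,15}
step 11: u <- p                       {8,9,10,11,12,13,14,15}
step 12: p <- (p + 1)                 {8,9,10,11,12,13,14,15}
step 13: eval (p < (2 + (lane // 4))) {8,9,10,11,12,13,14,15}
step 14: u <- p                       {12,13,14,15}
step 15: p <- (p + 1)                 {12,13,14,15}
step 16: eval (p < (2 + (lane // 4))) {12,13,14,15}
step 17: p <- u                       {0,1,2,3,4,5,6,7,8,9,10,11,12,13,14,15}

Answer: 18 steps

p: 1,1,1,1,2,2,2,2,3,3,3,3,4,4,4,4
u: 1,1,1,1,2,2,2,2,3,3,3,3,4,4,4,4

steps = 18; useful = 216; efficiency = 216/288 = 3/4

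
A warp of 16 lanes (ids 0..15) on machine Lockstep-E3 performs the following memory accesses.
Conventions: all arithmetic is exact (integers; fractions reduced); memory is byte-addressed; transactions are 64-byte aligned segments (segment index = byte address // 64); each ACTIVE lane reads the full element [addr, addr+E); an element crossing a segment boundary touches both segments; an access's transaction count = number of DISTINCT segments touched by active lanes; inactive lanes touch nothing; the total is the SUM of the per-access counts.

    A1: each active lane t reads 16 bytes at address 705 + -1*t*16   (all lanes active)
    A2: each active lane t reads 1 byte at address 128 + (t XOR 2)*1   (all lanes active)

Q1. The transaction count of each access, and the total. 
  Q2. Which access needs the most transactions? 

A1: 5 transactions
A2: 1 transaction

Answer: 5,1; total 6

Answer: A1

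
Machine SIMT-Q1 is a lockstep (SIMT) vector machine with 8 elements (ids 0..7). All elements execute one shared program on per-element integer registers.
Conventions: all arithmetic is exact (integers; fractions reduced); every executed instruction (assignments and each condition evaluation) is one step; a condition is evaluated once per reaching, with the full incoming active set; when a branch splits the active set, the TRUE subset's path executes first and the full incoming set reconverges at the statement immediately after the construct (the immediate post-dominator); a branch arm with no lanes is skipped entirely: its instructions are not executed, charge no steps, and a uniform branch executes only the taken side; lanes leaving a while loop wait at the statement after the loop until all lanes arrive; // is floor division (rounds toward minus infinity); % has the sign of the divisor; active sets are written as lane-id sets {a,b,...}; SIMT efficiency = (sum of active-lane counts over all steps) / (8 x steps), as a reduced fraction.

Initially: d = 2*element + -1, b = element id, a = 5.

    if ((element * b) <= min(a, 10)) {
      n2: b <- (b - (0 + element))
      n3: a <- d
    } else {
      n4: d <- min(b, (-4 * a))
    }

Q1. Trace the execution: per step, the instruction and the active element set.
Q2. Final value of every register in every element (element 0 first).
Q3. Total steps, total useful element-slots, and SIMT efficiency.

step 0: eval ((element * b) <= min(a, 10)) {0,1,2,3,4,5,6,7}
step 1: b <- (b - (0 + element))     {0,1,2}
step 2: a <- d                       {0,1,2}
step 3: d <- min(b, (-4 * a))        {3,4,5,6,7}

Answer: 4 steps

d: -1,1,3,-20,-20,-20,-20,-20
b: 0,0,0,3,4,5,6,7
a: -1,1,3,5,5,5,5,5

steps = 4; useful = 19; efficiency = 19/32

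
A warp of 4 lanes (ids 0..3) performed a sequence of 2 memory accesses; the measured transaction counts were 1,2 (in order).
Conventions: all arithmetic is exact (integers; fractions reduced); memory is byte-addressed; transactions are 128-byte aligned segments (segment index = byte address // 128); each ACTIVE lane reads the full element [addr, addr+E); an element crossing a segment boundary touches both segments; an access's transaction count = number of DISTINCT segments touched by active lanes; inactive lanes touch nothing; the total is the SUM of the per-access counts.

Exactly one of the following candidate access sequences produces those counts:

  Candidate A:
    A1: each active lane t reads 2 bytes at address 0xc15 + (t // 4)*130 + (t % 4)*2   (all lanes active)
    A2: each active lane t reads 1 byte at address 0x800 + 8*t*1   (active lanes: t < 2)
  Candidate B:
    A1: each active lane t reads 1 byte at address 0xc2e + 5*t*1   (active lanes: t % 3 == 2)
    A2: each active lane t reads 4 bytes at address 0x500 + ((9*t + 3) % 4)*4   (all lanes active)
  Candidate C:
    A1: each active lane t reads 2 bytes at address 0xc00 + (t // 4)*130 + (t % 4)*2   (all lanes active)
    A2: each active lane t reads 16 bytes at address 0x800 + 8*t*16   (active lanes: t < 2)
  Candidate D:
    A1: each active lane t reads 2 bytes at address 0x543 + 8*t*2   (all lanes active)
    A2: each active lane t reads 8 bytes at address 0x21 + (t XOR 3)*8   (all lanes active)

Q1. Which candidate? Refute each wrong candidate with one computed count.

A: A2 gives 1 transaction, not 2
B: A2 gives 1 transaction, not 2
D: A2 gives 1 transaction, not 2
C: all counts match (1,2)

Answer: C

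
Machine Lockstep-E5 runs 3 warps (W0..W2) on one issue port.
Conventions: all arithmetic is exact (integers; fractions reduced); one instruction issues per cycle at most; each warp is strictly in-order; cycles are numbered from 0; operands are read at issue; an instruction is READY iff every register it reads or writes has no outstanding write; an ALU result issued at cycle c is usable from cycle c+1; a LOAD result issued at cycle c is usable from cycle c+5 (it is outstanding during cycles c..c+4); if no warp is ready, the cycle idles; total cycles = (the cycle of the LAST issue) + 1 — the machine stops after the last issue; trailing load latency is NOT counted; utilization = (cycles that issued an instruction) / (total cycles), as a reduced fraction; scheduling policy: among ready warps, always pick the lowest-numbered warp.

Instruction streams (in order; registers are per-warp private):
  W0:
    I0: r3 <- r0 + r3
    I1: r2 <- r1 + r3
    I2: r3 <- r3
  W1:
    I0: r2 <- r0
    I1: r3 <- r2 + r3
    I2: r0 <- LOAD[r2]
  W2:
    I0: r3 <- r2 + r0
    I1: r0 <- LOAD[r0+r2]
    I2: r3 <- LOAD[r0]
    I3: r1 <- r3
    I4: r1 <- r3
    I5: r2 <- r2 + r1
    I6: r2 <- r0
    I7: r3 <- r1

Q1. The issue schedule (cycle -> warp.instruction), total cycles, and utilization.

cycle 0: W0.I0
cycle 1: W0.I1
cycle 2: W0.I2
cycle 3: W1.I0
cycle 4: W1.I1
cycle 5: W1.I2
cycle 6: W2.I0
cycle 7: W2.I1
cycle 8: idle
cycle 9: idle
cycle 10: idle
cycle 11: idle
cycle 12: W2.I2
cycle 13: idle
cycle 14: idle
cycle 15: idle
cycle 16: idle
cycle 17: W2.I3
cycle 18: W2.I4
cycle 19: W2.I5
cycle 20: W2.I6
cycle 21: W2.I7

Answer: 22 cycles, utilization 7/11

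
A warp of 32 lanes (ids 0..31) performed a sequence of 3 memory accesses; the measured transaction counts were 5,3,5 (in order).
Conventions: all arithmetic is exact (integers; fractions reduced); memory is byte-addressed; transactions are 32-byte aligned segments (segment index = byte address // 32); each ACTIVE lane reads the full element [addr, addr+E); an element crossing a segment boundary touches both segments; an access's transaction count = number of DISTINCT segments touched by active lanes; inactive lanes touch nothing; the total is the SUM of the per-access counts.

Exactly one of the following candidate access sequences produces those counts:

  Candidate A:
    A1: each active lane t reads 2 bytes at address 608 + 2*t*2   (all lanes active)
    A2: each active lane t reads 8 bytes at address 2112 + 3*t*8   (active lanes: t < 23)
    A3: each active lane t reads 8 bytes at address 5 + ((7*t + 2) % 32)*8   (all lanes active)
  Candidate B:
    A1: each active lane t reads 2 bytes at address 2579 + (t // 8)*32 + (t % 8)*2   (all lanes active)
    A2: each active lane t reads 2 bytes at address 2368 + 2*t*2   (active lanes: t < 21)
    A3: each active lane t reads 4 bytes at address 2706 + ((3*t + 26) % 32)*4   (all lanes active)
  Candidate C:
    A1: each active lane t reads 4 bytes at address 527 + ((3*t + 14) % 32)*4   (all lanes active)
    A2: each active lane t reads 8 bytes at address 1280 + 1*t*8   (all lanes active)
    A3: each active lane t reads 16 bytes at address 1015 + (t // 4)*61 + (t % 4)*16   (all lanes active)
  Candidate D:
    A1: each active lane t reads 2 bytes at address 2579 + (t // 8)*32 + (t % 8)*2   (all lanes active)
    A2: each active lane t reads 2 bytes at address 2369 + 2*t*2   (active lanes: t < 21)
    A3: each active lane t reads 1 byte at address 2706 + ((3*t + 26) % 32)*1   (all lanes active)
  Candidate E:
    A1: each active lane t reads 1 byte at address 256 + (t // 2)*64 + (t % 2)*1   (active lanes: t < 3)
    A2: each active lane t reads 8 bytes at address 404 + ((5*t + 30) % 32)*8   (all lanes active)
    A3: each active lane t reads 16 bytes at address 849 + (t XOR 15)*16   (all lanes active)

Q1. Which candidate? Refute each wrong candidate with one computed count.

A: A1 gives 4 transactions, not 5
C: A2 gives 8 transactions, not 3
D: A3 gives 2 transactions, not 5
E: A1 gives 2 transactions, not 5
B: all counts match (5,3,5)

Answer: B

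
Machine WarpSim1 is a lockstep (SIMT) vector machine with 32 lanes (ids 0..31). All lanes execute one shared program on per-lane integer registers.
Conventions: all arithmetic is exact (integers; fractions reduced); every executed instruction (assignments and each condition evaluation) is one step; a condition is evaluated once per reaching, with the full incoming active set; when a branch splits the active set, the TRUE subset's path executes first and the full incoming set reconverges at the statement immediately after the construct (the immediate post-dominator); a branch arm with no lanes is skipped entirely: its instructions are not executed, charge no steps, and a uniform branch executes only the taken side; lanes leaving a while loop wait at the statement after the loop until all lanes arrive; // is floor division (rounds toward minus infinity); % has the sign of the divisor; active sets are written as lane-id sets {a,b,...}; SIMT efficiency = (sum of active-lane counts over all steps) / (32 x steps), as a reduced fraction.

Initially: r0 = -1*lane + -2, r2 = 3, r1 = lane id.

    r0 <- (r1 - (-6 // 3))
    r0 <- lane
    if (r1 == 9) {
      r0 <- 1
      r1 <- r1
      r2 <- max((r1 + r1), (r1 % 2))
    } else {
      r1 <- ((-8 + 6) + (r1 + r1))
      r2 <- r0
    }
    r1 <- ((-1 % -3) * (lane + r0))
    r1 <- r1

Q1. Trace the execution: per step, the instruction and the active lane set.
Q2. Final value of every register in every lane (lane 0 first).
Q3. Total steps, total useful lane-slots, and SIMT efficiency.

step 0: r0 <- (r1 - (-6 // 3))       {0,1,2,3,4,5,6,7,8,9,10,11,12,13,14,15,16,17,18,19,20,21,22,23,24,25,26,27,28,29,30,31}
step 1: r0 <- lane                   {0,1,2,3,4,5,6,7,8,9,10,11,12,13,14,15,16,17,18,19,20,21,22,23,24,25,26,27,28,29,30,31}
step 2: eval (r1 == 9)               {0,1,2,3,4,5,6,7,8,9,10,11,12,13,14,15,16,17,18,19,20,21,22,23,24,25,26,27,28,29,30,31}
step 3: r0 <- 1                      {9}
step 4: r1 <- r1                     {9}
step 5: r2 <- max((r1 + r1), (r1 % 2)) {9}
step 6: r1 <- ((-8 + 6) + (r1 + r1)) {0,1,2,3,4,5,6,7,8,10,11,12,13,14,15,16,17,18,19,20,21,22,23,24,25,26,27,28,29,30,31}
step 7: r2 <- r0                     {0,1,2,3,4,5,6,7,8,10,11,12,13,14,15,16,17,18,19,20,21,22,23,24,25,26,27,28,29,30,31}
step 8: r1 <- ((-1 % -3) * (lane + r0)) {0,1,2,3,4,5,6,7,8,9,10,11,12,13,14,15,16,17,18,19,20,21,22,23,24,25,26,27,28,29,30,31}
step 9: r1 <- r1                     {0,1,2,3,4,5,6,7,8,9,10,11,12,13,14,15,16,17,18,19,20,21,22,23,24,25,26,27,28,29,30,31}

Answer: 10 steps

r0: 0,1,2,3,4,5,6,7,8,1,10,11,12,13,14,15,16,17,18,19,20,21,22,23,24,25,26,27,28,29,30,31
r2: 0,1,2,3,4,5,6,7,8,18,10,11,12,13,14,15,16,17,18,19,20,21,22,23,24,25,26,27,28,29,30,31
r1: 0,-2,-4,-6,-8,-10,-12,-14,-16,-10,-20,-22,-24,-26,-28,-30,-32,-34,-36,-38,-40,-42,-44,-46,-48,-50,-52,-54,-56,-58,-60,-62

steps = 10; useful = 225; efficiency = 225/320 = 45/64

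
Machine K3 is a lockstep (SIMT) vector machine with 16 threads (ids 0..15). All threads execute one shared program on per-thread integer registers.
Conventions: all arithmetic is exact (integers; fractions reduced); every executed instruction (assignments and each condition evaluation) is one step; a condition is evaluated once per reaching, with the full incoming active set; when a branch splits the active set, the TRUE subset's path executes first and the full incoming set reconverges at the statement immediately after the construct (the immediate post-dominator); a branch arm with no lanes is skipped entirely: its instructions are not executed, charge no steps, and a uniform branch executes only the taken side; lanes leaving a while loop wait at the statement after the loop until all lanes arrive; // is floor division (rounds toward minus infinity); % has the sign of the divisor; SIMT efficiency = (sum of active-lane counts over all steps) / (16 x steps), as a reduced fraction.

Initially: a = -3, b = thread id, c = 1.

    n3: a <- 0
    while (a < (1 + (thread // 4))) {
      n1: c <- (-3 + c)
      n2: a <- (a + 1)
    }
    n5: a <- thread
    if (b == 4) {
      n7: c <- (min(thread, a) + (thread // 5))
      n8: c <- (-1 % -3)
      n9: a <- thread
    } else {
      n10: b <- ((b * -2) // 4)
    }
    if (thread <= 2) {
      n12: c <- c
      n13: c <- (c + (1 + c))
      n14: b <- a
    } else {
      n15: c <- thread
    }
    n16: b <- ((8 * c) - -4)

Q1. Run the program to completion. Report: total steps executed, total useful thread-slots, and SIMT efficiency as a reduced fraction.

Answer: 26 steps, 256 useful, 8/13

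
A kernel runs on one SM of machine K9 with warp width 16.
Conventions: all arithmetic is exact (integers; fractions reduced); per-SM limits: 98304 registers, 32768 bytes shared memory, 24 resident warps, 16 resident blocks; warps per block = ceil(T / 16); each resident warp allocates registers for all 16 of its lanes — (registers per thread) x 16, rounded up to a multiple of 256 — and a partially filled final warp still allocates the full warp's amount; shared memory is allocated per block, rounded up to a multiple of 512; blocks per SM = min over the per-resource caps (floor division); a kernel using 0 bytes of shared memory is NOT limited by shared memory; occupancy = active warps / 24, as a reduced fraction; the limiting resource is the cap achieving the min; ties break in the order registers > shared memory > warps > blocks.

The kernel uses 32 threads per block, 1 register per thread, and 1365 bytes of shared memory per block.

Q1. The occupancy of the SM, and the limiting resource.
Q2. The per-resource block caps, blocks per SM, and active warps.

Answer: occupancy 1, limited by warps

registers: 192 blocks
shared memory: 21 blocks
warps: 12 blocks
blocks: 16 blocks

Answer: 12 blocks, 24 active warps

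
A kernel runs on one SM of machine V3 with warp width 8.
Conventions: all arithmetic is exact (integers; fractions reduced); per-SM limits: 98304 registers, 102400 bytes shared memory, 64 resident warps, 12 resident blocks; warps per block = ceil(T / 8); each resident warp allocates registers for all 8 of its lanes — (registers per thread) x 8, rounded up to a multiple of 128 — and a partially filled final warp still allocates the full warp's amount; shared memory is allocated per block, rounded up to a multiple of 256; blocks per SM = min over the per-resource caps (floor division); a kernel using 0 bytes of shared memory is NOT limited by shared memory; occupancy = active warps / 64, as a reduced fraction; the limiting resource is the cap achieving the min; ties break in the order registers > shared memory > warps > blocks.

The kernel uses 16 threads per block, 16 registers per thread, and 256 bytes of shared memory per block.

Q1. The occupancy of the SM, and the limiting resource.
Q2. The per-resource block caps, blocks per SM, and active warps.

Answer: occupancy 3/8, limited by blocks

registers: 384 blocks
shared memory: 400 blocks
warps: 32 blocks
blocks: 12 blocks

Answer: 12 blocks, 24 active warps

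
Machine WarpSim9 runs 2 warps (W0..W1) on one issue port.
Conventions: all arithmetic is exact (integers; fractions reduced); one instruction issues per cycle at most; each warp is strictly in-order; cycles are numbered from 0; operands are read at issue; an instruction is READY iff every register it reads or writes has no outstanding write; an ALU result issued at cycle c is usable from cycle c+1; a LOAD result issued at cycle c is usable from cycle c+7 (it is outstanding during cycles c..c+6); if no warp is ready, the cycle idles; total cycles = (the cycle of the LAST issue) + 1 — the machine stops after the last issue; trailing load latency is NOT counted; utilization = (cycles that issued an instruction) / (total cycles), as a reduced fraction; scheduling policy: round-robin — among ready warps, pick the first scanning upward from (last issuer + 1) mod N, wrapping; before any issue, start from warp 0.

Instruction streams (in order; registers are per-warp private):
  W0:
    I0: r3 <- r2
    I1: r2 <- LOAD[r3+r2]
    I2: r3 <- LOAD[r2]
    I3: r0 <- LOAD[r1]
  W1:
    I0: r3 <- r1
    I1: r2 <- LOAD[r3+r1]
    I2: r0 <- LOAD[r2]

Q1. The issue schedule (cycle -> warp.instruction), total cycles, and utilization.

cycle 0: W0.I0
cycle 1: W1.I0
cycle 2: W0.I1
cycle 3: W1.I1
cycle 4: idle
cycle 5: idle
cycle 6: idle
cycle 7: idle
cycle 8: idle
cycle 9: W0.I2
cycle 10: W1.I2
cycle 11: W0.I3

Answer: 12 cycles, utilization 7/12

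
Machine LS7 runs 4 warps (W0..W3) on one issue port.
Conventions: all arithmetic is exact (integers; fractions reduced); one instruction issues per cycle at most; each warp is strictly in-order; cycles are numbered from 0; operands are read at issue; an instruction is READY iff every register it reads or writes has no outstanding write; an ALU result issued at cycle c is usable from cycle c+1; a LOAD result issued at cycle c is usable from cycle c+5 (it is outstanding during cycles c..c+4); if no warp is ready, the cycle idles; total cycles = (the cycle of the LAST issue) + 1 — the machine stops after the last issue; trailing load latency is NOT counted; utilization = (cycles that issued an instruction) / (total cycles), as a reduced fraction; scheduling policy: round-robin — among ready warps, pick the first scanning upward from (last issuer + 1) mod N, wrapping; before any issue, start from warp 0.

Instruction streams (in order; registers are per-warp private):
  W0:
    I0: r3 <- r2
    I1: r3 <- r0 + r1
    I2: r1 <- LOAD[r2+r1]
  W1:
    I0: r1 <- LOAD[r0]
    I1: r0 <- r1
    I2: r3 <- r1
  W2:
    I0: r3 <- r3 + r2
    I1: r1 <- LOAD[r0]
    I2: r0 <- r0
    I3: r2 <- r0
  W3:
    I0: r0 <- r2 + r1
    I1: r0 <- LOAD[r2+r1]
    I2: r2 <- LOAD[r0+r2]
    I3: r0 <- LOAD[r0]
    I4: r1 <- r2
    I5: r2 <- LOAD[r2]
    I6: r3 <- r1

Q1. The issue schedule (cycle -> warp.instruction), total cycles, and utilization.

cycle 0: W0.I0
cycle 1: W1.I0
cycle 2: W2.I0
cycle 3: W3.I0
cycle 4: W0.I1
cycle 5: W2.I1
cycle 6: W3.I1
cycle 7: W0.I2
cycle 8: W1.I1
cycle 9: W2.I2
cycle 10: W1.I2
cycle 11: W2.I3
cycle 12: W3.I2
cycle 13: W3.I3
cycle 14: idle
cycle 15: idle
cycle 16: idle
cycle 17: W3.I4
cycle 18: W3.I5
cycle 19: W3.I6

Answer: 20 cycles, utilization 17/20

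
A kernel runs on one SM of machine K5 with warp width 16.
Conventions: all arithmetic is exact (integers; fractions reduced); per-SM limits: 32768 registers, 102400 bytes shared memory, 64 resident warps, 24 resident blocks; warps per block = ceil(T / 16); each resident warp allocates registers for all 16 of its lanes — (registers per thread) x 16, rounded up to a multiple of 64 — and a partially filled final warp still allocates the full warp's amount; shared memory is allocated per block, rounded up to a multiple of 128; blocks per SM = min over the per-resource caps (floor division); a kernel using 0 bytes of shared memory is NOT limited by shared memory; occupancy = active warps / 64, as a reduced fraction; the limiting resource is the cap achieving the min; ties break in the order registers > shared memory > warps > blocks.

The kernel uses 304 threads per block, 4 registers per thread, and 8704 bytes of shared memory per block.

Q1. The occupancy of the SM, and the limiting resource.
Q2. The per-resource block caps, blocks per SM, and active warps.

Answer: occupancy 57/64, limited by warps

registers: 26 blocks
shared memory: 11 blocks
warps: 3 blocks
blocks: 24 blocks

Answer: 3 blocks, 57 active warps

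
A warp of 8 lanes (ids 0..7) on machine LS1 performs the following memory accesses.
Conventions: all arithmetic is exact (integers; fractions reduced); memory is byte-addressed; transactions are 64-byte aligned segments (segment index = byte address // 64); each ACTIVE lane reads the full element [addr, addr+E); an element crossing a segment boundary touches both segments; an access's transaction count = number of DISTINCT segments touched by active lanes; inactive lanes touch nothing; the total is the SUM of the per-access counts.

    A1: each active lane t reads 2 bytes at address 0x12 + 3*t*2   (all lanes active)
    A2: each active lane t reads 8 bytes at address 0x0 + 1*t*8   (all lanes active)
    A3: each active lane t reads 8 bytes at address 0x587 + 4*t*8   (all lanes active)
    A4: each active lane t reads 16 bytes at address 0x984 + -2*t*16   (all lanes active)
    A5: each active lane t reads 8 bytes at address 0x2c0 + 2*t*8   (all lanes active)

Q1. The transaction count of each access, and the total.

A1: 1 transaction
A2: 1 transaction
A3: 4 transactions
A4: 5 transactions
A5: 2 transactions

Answer: 1,1,4,5,2; total 13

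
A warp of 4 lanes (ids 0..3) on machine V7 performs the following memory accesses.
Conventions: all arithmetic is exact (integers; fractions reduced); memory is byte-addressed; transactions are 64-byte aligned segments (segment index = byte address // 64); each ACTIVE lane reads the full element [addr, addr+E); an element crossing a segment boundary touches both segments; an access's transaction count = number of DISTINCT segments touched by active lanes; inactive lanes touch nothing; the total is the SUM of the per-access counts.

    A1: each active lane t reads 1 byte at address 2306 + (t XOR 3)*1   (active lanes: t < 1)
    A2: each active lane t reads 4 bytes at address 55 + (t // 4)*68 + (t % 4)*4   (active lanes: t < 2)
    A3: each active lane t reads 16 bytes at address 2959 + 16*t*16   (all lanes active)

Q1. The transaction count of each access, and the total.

A1: 1 transaction
A2: 1 transaction
A3: 4 transactions

Answer: 1,1,4; total 6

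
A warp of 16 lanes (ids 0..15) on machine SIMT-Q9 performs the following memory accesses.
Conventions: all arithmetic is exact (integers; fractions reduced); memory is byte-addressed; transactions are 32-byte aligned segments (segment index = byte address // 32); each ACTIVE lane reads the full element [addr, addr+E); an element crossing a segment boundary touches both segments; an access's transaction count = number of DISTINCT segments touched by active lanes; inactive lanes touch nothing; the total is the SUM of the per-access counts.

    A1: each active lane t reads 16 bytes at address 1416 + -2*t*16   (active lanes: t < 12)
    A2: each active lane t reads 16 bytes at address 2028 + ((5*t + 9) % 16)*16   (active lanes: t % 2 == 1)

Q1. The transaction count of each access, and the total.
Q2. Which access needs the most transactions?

A1: 12 transactions
A2: 8 transactions

Answer: 12,8; total 20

Answer: A1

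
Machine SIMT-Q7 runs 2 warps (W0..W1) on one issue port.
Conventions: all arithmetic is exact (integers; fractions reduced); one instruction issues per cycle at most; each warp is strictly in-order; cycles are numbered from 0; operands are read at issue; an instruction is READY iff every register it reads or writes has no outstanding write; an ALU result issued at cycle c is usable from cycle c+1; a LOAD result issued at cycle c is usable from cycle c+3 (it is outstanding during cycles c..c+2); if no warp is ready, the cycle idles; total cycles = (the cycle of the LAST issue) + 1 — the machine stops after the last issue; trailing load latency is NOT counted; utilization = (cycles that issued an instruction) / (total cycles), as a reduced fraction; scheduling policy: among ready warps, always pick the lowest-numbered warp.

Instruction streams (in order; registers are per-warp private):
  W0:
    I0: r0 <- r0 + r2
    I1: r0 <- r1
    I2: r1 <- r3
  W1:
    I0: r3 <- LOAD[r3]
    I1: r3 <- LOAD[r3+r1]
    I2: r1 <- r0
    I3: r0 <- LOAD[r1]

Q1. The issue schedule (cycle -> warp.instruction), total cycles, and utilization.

cycle 0: W0.I0
cycle 1: W0.I1
cycle 2: W0.I2
cycle 3: W1.I0
cycle 4: idle
cycle 5: idle
cycle 6: W1.I1
cycle 7: W1.I2
cycle 8: W1.I3

Answer: 9 cycles, utilization 7/9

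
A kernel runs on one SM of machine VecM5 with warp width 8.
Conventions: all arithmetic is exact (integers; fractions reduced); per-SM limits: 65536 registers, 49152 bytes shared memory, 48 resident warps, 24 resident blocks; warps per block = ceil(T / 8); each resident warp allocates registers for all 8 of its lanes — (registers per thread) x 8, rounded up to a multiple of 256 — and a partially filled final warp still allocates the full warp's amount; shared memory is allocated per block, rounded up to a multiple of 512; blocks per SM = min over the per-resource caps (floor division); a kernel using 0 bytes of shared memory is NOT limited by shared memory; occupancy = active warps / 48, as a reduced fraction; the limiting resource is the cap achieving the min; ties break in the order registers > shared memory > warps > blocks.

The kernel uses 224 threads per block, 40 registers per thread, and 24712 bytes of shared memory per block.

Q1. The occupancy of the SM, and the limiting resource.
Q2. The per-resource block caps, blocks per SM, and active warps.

Answer: occupancy 7/12, limited by shared memory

registers: 4 blocks
shared memory: 1 block
warps: 1 block
blocks: 24 blocks

Answer: 1 block, 28 active warps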